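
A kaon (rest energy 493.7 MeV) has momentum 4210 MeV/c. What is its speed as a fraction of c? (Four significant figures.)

βγ = pc/(mc²) = 4210/493.7 = 8.5274.
Since γ² = 1 + (βγ)² = 73.7166, γ = √73.7166 = 8.58584, and β = (βγ)/γ = 8.5274/8.58584 = 0.9932.

0.9932c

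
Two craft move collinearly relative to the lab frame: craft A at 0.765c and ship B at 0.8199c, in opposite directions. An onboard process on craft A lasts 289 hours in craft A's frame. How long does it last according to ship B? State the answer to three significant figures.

1280 hours

Transform craft A's velocity into ship B's frame: (0.765 + 0.8199)/(1 + 0.765·0.8199) = 1.5849/1.6272235, so the relative speed is 0.97399c.
γ for this relative speed: γ = 1/√(1 − 0.948657) = 4.4133.
The clock on craft A records proper time, so ship B measures Δt = γΔτ = 4.4133 × 289 = 1280 hours.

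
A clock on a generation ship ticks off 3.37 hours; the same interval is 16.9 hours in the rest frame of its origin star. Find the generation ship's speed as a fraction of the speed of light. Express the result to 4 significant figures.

γ = Δt/Δτ = 16.9/3.37 = 5.0148.
β = √(1 − 1/γ²) = √(1 − 0.0397642) = √0.9602358 = 0.9799.

0.9799c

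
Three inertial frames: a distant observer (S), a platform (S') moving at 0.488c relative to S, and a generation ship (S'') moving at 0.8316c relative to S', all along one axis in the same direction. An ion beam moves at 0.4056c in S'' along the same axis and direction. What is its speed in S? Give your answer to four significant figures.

0.9736c

Apply u = (u'+v)/(1+u'v) twice. Ion beam in the platform frame: (0.4056+0.8316)/(1+0.4056·0.8316) = 1.2372/1.33729696 = 0.92515c.
That velocity, transformed to the rest frame of a distant observer: (0.92515+0.488)/(1+0.92515·0.488) = 1.41315/1.4514732 = 0.9736c.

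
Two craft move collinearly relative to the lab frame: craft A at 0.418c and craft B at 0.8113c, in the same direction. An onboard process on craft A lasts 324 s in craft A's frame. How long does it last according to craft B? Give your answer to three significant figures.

Speed of craft A in craft B's frame: u = (v_A − v_B)/(1 − v_A v_B/c²) = (0.418 − 0.8113)/(1 − 0.418×0.8113) = −0.3933/0.6608766 = −0.59512; |u| = 0.59512c.
At |u| = 0.59512c, γ = (1 − 0.354168)^(−1/2) = 1.2443.
Craft A's interval is proper; time dilation gives Δt_B = γΔτ = 1.2443 × 324 s = 403 s.

403 s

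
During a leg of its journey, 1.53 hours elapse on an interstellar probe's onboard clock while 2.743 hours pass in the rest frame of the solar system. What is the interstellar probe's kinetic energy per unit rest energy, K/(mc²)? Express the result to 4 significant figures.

0.7928

γ = Δt/Δτ = 2.743/1.53 = 1.79281.
K/(mc²) = γ − 1 = 1.79281 − 1 = 0.7928.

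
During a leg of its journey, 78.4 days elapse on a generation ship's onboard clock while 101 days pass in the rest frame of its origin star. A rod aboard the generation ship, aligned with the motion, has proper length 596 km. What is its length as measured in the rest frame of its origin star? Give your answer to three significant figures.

463 km

γ = Δt/Δτ = 101/78.4 = 1.28827.
L = L₀/γ = 596/1.28827 = 463 km.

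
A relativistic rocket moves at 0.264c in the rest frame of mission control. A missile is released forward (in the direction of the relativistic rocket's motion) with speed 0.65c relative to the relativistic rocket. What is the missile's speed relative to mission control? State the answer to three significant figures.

In units of c, u = (u' + v)/(1 + u'v) with u' = 0.65 and v = 0.264.
Numerator: 0.65 + 0.264 = 0.914. Denominator: 1 + (0.65)(0.264) = 1.1716.
u = 0.914/1.1716 = 0.78013, so the speed is 0.780c.

0.780c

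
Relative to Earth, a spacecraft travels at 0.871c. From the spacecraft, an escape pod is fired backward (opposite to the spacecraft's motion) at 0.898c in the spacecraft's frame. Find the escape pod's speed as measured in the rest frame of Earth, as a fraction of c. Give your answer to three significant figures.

In units of c, u = (u' + v)/(1 + u'v) with u' = −0.898 and v = 0.871.
Numerator: −0.898 + 0.871 = −0.027. Denominator: 1 + (−0.898)(0.871) = 0.217842.
u = −0.027/0.217842 = −0.12394, so the speed is 0.124c.

0.124c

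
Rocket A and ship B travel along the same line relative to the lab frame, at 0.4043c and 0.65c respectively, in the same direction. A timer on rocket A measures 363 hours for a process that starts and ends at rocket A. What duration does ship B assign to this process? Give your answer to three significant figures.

385 hours

The velocity of rocket A relative to ship B is (0.4043 − 0.65)c / (1 − 0.4043×0.65) = −0.33329c; relative speed 0.33329c.
At |u| = 0.33329c, γ = (1 − 0.111082)^(−1/2) = 1.0606.
Rocket A's interval is proper; time dilation gives Δt_B = γΔτ = 1.0606 × 363 hours = 385 hours.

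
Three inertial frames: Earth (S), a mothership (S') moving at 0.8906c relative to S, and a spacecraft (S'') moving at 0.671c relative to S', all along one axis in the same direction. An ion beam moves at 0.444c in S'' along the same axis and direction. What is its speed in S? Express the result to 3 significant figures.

0.991c

Apply u = (u'+v)/(1+u'v) twice. Ion beam in the mothership frame: (0.444+0.671)/(1+0.444·0.671) = 1.115/1.297924 = 0.85906c.
That velocity, transformed to the rest frame of Earth: (0.85906+0.8906)/(1+0.85906·0.8906) = 1.74966/1.765078836 = 0.99126c.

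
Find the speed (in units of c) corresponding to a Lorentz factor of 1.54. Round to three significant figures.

β = √(1 − 1/γ²) = √(1 − 1/2.3716) = √0.578344 = 0.760.

0.760c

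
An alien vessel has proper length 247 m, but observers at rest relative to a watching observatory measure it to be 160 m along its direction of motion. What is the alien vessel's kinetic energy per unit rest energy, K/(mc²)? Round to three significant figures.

γ = L₀/L = 247/160 = 1.54375.
Since K = (γ−1)mc², K/(mc²) = 1.54375 − 1 = 0.544.

0.544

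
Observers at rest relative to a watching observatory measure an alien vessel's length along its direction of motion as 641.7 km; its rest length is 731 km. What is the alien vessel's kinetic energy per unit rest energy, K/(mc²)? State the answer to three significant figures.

0.139

From L = L₀/γ: γ = 731/641.7 = 1.13916.
Since K = (γ−1)mc², K/(mc²) = 1.13916 − 1 = 0.139.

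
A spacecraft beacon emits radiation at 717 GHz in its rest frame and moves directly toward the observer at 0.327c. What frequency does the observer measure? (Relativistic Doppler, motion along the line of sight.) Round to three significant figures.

Relativistic Doppler (source moving toward): f_obs = f_src · √((1+β)/(1−β)).
With β = 0.327: factor = √(1.327/0.673) = 1.4042.
f_obs = 717 × 1.4042 = 1010 GHz.

1010 GHz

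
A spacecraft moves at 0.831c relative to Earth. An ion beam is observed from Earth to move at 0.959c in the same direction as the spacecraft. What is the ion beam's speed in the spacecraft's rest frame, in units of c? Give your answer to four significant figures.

0.6303c

Transform to the spacecraft's frame: u' = (u − v)/(1 − uv/c²).
u' = (0.959 − 0.831)/(1 − 0.959×0.831) = 0.128/0.203071 = 0.63032.
Speed in the spacecraft's frame: 0.6303c (in the same direction).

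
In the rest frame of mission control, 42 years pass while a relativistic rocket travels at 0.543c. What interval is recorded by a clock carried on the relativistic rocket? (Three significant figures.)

γ = 1/√(1 − β²) = 1/√(1 − 0.294849) = 1/√0.705151 = 1/0.839733 = 1.1909.
The moving clock records proper time: Δτ = Δt/γ = 42/1.1909 = 35.3 years.

35.3 years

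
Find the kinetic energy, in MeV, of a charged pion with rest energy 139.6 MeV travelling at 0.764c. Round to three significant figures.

76.8 MeV

Lorentz factor: γ = (1 − 0.583696)^(−1/2) = 1.54987.
Kinetic energy: K = (γ − 1)mc² = (1.54987 − 1) × 139.6 MeV = 0.54987 × 139.6 = 76.8 MeV.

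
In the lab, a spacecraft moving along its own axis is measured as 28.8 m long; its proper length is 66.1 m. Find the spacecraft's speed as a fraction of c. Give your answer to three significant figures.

0.900c

Length contraction gives γ = L₀/L = 66.1/28.8 = 2.2951.
β = √(1 − 1/γ²) = √0.810156 = 0.900.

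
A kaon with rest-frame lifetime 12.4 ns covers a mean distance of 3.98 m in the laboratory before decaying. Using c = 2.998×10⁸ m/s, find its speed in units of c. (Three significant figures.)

d = βγcτ ⇒ βγ = d/(cτ) = 3.980 m / (3.71752 m) = 1.0706.
β = (βγ)/√(1+(βγ)²) = 1.0706/√2.14618 = 0.731.

0.731c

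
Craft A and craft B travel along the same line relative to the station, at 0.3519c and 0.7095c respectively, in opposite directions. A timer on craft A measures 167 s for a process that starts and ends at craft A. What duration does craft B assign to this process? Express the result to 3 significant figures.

Speed of craft A in craft B's frame: u = (v_A + v_B)/(1 + v_A v_B/c²) = (0.3519 + 0.7095)/(1 + 0.3519×0.7095) = 1.0614/1.24967305 = 0.84934; |u| = 0.84934c.
At |u| = 0.84934c, γ = (1 − 0.721378)^(−1/2) = 1.8945.
Craft A's interval is proper; time dilation gives Δt_B = γΔτ = 1.8945 × 167 s = 316 s.

316 s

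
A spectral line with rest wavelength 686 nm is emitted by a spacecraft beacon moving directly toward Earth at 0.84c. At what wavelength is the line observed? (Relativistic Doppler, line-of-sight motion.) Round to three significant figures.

202 nm

Relativistic Doppler for wavelength: λ_obs = λ_src · √((1−β)/(1+β)).
With β = 0.84: factor = √(0.16/1.84) = 0.29488.
λ_obs = 686 × 0.29488 = 202 nm.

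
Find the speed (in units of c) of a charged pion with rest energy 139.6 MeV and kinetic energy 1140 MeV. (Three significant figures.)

K = (γ−1)mc², so γ = 1 + 1140/139.6 = 9.1662.
Then v/c = √(1 − γ⁻²) = √(1 − 0.011902) = √0.988098 = 0.994.

0.994c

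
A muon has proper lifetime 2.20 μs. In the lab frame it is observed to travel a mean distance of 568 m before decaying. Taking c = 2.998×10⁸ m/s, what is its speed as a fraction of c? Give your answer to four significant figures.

Let x = d/(cτ) = 568.0 m / (2.998×10⁸ m/s × 2.200×10^-6 s) = 0.86118. Since d = βγcτ, x = βγ = β/√(1−β²).
Solving: β² = x²/(1+x²) = 0.741631/1.741631 = 0.425826, so β = 0.6526.

0.6526c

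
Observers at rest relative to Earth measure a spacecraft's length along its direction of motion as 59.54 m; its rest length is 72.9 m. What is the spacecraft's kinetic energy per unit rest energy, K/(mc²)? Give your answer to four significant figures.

From L = L₀/γ: γ = 72.9/59.54 = 1.22439.
Since K = (γ−1)mc², K/(mc²) = 1.22439 − 1 = 0.2244.

0.2244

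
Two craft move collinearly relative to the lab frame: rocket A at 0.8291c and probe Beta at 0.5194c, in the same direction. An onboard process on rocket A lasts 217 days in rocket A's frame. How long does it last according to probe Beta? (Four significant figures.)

258.6 days

The velocity of rocket A relative to probe Beta is (0.8291 − 0.5194)c / (1 − 0.8291×0.5194) = 0.54394c; relative speed 0.54394c.
γ for this relative speed: γ = 1/√(1 − 0.295871) = 1.1917.
Rocket A's interval is proper; time dilation gives Δt_B = γΔτ = 1.1917 × 217 days = 258.6 days.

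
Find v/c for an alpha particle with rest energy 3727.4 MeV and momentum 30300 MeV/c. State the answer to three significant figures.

0.993

βγ = pc/(mc²) = 30300/3727.4 = 8.129.
Since γ² = 1 + (βγ)² = 67.0806, γ = √67.0806 = 8.19027, and β = (βγ)/γ = 8.129/8.19027 = 0.993.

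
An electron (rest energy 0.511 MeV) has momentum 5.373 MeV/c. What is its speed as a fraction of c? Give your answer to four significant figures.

0.9955c

pc/(mc²) = 5.373/0.511 = 10.515 = βγ = β/√(1−β²).
So β² = x²/(1 + x²) with x = 10.515: x² = 110.565, β² = 110.565/111.565 = 0.991037, β = 0.9955.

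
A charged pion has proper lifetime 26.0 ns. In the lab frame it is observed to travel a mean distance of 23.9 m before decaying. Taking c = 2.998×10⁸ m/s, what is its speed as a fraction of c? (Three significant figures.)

0.951c

d = βγcτ ⇒ βγ = d/(cτ) = 23.90 m / (7.7948 m) = 3.0661.
β = (βγ)/√(1+(βγ)²) = 3.0661/√10.40097 = 0.951.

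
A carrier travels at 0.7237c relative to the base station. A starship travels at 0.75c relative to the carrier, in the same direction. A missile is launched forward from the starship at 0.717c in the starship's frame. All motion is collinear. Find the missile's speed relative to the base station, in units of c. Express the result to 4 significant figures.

First combine the missile and starship (S''→S'): u₁ = (0.717 + 0.75)/(1 + 0.717×0.75) = 1.467/1.53775 = 0.95399.
Then combine with the carrier (S'→S): u = (0.95399 + 0.7237)/(1 + 0.95399×0.7237) = 1.67769/1.690402563 = 0.99248.

0.9925c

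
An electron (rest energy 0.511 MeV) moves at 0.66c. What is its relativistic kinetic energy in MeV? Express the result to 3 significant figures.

β² = 0.4356, so γ = 1/√0.5644 = 1.33109.
Kinetic energy: K = (γ − 1)mc² = (1.33109 − 1) × 0.511 MeV = 0.33109 × 0.511 = 0.169 MeV.

0.169 MeV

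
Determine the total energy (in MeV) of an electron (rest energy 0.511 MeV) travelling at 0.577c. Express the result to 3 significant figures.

With β = 0.577, γ = 1/√(1 − 0.577²) = 1/√0.667071 = 1.2244.
Total energy: E = γmc² = 1.2244 × 0.511 MeV = 0.626 MeV.

0.626 MeV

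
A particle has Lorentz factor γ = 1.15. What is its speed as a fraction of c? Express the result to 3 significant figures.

β = √(1 − 1/γ²) = √(1 − 1/1.3225) = √0.243856 = 0.494.

0.494c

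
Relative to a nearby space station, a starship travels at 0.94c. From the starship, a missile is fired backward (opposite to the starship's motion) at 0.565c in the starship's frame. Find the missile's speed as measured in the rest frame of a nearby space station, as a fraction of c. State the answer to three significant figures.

0.800c

Relativistic velocity addition: u = (u' + v)/(1 + u'v/c²), with u' = −0.565c and v = 0.94c.
Numerator: −0.565 + 0.94 = 0.375. Denominator: 1 + (−0.565)(0.94) = 0.4689.
u = 0.375/0.4689 = 0.79974, so the speed is 0.800c.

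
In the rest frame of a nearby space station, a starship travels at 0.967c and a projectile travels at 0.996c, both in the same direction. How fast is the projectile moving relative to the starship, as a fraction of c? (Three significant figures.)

Transform to the starship's frame: u' = (u − v)/(1 − uv/c²).
u' = (0.996 − 0.967)/(1 − 0.996×0.967) = 0.029/0.036868 = 0.78659.
Speed in the starship's frame: 0.787c (in the same direction).

0.787c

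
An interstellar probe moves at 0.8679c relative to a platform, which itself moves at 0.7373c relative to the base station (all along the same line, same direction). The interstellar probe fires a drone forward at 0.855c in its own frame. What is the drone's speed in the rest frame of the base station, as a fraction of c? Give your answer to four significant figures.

0.9983c

Compose velocities in two stages. Stage 1 (into S'): u₁ = (0.855+0.8679)/(1+0.855×0.8679) = 0.989.
Stage 2 (into S): u = (0.989+0.7373)/(1+0.989×0.7373) = 0.99833, so the speed is 0.9983c.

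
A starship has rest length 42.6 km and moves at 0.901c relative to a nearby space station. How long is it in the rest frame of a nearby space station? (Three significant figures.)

18.5 km

β² = 0.811801, so γ = 1/√0.188199 = 2.3051.
Length contraction: L = L₀/γ = 42.6/2.3051 = 18.5 km.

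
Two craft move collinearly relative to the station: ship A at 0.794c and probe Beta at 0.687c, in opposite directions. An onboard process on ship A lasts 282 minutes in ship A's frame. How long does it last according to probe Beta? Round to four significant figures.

986.6 minutes

Speed of ship A in probe Beta's frame: u = (v_A + v_B)/(1 + v_A v_B/c²) = (0.794 + 0.687)/(1 + 0.794×0.687) = 1.481/1.545478 = 0.95828; |u| = 0.95828c.
At |u| = 0.95828c, γ = (1 − 0.918301)^(−1/2) = 3.4986.
Ship A's interval is proper; time dilation gives Δt_B = γΔτ = 3.4986 × 282 minutes = 986.6 minutes.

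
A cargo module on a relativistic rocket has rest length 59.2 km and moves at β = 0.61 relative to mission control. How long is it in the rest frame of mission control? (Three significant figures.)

With β = 0.61, γ = 1/√(1 − 0.61²) = 1/√0.6279 = 1.262.
Along the direction of motion the measured length is L₀/γ = 59.2/1.262 = 46.9 km.

46.9 km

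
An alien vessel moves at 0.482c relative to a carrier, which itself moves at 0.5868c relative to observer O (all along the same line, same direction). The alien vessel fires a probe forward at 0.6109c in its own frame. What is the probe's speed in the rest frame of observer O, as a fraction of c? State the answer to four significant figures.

Compose velocities in two stages. Stage 1 (into S'): u₁ = (0.6109+0.482)/(1+0.6109×0.482) = 0.84429.
Stage 2 (into S): u = (0.84429+0.5868)/(1+0.84429×0.5868) = 0.95698, so the speed is 0.9570c.

0.9570c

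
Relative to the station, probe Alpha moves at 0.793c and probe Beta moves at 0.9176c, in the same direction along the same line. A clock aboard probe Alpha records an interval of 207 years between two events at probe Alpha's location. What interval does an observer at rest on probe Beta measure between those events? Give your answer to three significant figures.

The velocity of probe Alpha relative to probe Beta is (0.793 − 0.9176)c / (1 − 0.793×0.9176) = −0.45751c; relative speed 0.45751c.
At |u| = 0.45751c, γ = (1 − 0.209315)^(−1/2) = 1.1246.
The clock on probe Alpha records proper time, so probe Beta measures Δt = γΔτ = 1.1246 × 207 = 233 years.

233 years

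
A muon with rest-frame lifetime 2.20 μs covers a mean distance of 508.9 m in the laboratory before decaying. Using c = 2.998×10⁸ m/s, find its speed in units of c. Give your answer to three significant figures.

0.611c

d = βγcτ ⇒ βγ = d/(cτ) = 508.9 m / (659.56 m) = 0.77157.
β = (βγ)/√(1+(βγ)²) = 0.77157/√1.59532 = 0.611.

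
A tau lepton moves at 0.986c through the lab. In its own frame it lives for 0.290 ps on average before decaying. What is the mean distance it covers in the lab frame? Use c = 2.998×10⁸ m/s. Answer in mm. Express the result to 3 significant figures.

0.514 mm

Lorentz factor: γ = (1 − 0.972196)^(−1/2) = 5.9972.
Lab-frame lifetime: Δt = γτ = 5.9972 × 0.290 ps = 1.7392 ps.
Distance: d = vΔt = 0.986 × 2.998×10⁸ m/s × 1.7392×10^-12 s = 5.14×10^-4 m = 0.514 mm.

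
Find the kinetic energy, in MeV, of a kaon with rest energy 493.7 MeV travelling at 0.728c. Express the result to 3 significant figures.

226 MeV

Lorentz factor: γ = (1 − 0.529984)^(−1/2) = 1.45863.
Kinetic energy: K = (γ − 1)mc² = (1.45863 − 1) × 493.7 MeV = 0.45863 × 493.7 = 226 MeV.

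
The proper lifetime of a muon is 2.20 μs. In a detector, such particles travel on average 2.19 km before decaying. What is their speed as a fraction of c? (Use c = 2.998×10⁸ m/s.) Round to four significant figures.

0.9575c

d = βγcτ ⇒ βγ = d/(cτ) = 2190 m / (659.56 m) = 3.3204.
β = (βγ)/√(1+(βγ)²) = 3.3204/√12.0251 = 0.9575.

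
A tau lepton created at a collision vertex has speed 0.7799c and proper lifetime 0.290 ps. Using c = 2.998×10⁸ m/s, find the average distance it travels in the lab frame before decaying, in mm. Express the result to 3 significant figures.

γ = 1/√(1 − β²) = 1/√(1 − 0.60824401) = 1/√0.39175599 = 1/0.625904 = 1.5977.
Lab-frame lifetime: Δt = γτ = 1.5977 × 0.290 ps = 0.46333 ps.
Distance: d = vΔt = 0.7799 × 2.998×10⁸ m/s × 4.6333×10^-13 s = 1.08×10^-4 m = 0.108 mm.

0.108 mm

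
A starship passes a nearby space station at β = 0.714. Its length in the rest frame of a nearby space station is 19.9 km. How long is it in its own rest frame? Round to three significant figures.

28.4 km

With β = 0.714, γ = 1/√(1 − 0.714²) = 1/√0.490204 = 1.4283.
Proper length: L₀ = γ·L = 1.4283 × 19.9 = 28.4 km.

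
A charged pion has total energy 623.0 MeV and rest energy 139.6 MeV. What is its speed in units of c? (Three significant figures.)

0.975c

γ = E/(mc²) = 623.0/139.6 = 4.4628.
β = √(1 − 1/γ²) = √(1 − 0.0502094) = √0.9497906 = 0.975.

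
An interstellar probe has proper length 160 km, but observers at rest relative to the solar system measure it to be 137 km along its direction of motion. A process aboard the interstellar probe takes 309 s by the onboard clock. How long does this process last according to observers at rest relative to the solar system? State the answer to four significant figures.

γ = L₀/L = 160/137 = 1.16788.
The same γ dilates the second interval: 1.16788 × 309 s = 360.9 s.

360.9 s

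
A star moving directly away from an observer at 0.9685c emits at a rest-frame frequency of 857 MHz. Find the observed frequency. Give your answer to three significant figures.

Relativistic Doppler (source moving away): f_obs = f_src · √((1−β)/(1+β)).
With β = 0.9685: factor = √(0.0315/1.9685) = 0.1265.
f_obs = 857 × 0.1265 = 108 MHz.

108 MHz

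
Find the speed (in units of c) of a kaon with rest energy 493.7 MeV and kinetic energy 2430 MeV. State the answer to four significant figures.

0.9856c

γ = 1 + K/(mc²) = 1 + 2430/493.7 = 5.922.
β = √(1 − 1/γ²) = √(1 − 0.0285143) = √0.9714857 = 0.9856.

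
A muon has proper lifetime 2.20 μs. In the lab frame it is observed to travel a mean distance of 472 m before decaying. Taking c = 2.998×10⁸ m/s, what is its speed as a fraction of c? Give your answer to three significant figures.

0.582c

Let x = d/(cτ) = 472.0 m / (2.998×10⁸ m/s × 2.200×10^-6 s) = 0.71563. Since d = βγcτ, x = βγ = β/√(1−β²).
Solving: β² = x²/(1+x²) = 0.512126/1.512126 = 0.338679, so β = 0.582.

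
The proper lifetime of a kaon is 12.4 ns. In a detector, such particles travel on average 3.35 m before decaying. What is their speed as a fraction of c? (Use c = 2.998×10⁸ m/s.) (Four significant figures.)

d = βγcτ ⇒ βγ = d/(cτ) = 3.350 m / (3.71752 m) = 0.90114.
β = (βγ)/√(1+(βγ)²) = 0.90114/√1.812053 = 0.6694.

0.6694c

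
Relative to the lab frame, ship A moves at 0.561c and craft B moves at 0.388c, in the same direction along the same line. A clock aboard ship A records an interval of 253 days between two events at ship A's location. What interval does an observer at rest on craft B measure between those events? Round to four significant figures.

Transform ship A's velocity into craft B's frame: (0.561 − 0.388)/(1 − 0.561·0.388) = 0.173/0.782332, so the relative speed is 0.22113c.
γ for this relative speed: γ = 1/√(1 − 0.0488985) = 1.0254.
The clock on ship A records proper time, so craft B measures Δt = γΔτ = 1.0254 × 253 = 259.4 days.

259.4 days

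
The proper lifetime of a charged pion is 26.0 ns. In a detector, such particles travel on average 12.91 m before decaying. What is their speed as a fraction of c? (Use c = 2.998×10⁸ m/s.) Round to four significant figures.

Let x = d/(cτ) = 12.91 m / (2.998×10⁸ m/s × 2.600×10^-8 s) = 1.6562. Since d = βγcτ, x = βγ = β/√(1−β²).
Solving: β² = x²/(1+x²) = 2.743/3.743 = 0.732835, so β = 0.8561.

0.8561c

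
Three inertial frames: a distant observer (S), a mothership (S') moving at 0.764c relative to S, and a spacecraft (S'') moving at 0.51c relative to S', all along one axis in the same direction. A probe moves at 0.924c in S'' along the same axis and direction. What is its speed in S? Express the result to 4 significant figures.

Apply u = (u'+v)/(1+u'v) twice. Probe in the mothership frame: (0.924+0.51)/(1+0.924·0.51) = 1.434/1.47124 = 0.97469c.
That velocity, transformed to the rest frame of a distant observer: (0.97469+0.764)/(1+0.97469·0.764) = 1.73869/1.74466316 = 0.99658c.

0.9966c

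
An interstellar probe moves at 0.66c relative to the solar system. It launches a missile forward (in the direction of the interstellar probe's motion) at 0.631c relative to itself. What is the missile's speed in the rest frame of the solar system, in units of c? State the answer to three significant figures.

0.911c

Relativistic velocity addition: u = (u' + v)/(1 + u'v/c²), with u' = 0.631c and v = 0.66c.
Numerator: 0.631 + 0.66 = 1.291. Denominator: 1 + (0.631)(0.66) = 1.41646.
u = 1.291/1.41646 = 0.91143, so the speed is 0.911c.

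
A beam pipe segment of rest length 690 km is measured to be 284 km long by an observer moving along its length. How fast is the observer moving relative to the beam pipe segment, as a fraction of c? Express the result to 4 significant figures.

0.9114c

Length contraction gives γ = L₀/L = 690/284 = 2.4296.
β = √(1 − 1/γ²) = √0.830593 = 0.9114.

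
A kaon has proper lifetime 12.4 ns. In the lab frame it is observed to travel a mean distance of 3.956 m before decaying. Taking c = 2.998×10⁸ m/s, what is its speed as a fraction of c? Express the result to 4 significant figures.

Let x = d/(cτ) = 3.956 m / (2.998×10⁸ m/s × 1.240×10^-8 s) = 1.0642. Since d = βγcτ, x = βγ = β/√(1−β²).
Solving: β² = x²/(1+x²) = 1.13252/2.13252 = 0.531071, so β = 0.7287.

0.7287c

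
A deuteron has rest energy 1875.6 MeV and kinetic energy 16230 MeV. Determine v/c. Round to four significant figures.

0.9946

K = (γ−1)mc², so γ = 1 + 16230/1875.6 = 9.6532.
Then v/c = √(1 − γ⁻²) = √(1 − 0.0107314) = √0.9892686 = 0.9946.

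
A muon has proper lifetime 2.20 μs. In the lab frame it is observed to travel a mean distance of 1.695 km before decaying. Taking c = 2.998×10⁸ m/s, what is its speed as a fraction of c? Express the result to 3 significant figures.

Lab distance = (lab lifetime)·v = γτ·βc, so βγ = d/(cτ) = 1695/(2.998×10⁸ × 2.200×10^-6) = 2.5699.
With βγ = 2.5699: γ² = 1 + (βγ)² = 7.60439, and β = (βγ)/γ = 2.5699/2.75761 = 0.932.

0.932c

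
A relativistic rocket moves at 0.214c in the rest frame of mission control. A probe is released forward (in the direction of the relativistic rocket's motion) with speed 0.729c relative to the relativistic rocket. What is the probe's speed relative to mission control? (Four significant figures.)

0.8157c

Relativistic velocity addition: u = (u' + v)/(1 + u'v/c²), with u' = 0.729c and v = 0.214c.
Numerator: 0.729 + 0.214 = 0.943. Denominator: 1 + (0.729)(0.214) = 1.156006.
u = 0.943/1.156006 = 0.81574, so the speed is 0.8157c.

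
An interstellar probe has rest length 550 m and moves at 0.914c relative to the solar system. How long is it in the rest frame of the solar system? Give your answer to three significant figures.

223 m

With β = 0.914, γ = 1/√(1 − 0.914²) = 1/√0.164604 = 2.4648.
Along the direction of motion the measured length is L₀/γ = 550/2.4648 = 223 m.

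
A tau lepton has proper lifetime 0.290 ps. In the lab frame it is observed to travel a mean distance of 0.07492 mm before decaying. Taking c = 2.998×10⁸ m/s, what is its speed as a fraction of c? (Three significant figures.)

0.653c

Let x = d/(cτ) = 7.492×10^-5 m / (2.998×10⁸ m/s × 2.900×10^-13 s) = 0.86172. Since d = βγcτ, x = βγ = β/√(1−β²).
Solving: β² = x²/(1+x²) = 0.742561/1.742561 = 0.426132, so β = 0.653.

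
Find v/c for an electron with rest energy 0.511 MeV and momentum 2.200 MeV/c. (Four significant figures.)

βγ = pc/(mc²) = 2.200/0.511 = 4.3053.
Since γ² = 1 + (βγ)² = 19.5356, γ = √19.5356 = 4.41991, and β = (βγ)/γ = 4.3053/4.41991 = 0.9741.

0.9741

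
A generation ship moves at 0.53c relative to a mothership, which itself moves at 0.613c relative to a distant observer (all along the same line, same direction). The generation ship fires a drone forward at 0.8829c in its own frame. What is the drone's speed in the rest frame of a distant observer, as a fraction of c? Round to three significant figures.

0.991c

First combine the drone and generation ship (S''→S'): u₁ = (0.8829 + 0.53)/(1 + 0.8829×0.53) = 1.4129/1.467937 = 0.96251.
Then combine with the mothership (S'→S): u = (0.96251 + 0.613)/(1 + 0.96251×0.613) = 1.57551/1.59001863 = 0.99088.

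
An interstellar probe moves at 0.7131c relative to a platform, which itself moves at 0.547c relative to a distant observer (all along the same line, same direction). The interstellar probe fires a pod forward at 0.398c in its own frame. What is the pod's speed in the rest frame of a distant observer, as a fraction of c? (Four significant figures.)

Apply u = (u'+v)/(1+u'v) twice. Pod in the platform frame: (0.398+0.7131)/(1+0.398·0.7131) = 1.1111/1.2838138 = 0.86547c.
That velocity, transformed to the rest frame of a distant observer: (0.86547+0.547)/(1+0.86547·0.547) = 1.41247/1.47341209 = 0.95864c.

0.9586c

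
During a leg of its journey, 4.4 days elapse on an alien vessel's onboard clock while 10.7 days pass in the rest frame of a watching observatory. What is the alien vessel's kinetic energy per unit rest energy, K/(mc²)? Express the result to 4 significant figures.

From Δt = γΔτ: γ = 10.7/4.4 = 2.43182.
Since K = (γ−1)mc², K/(mc²) = 2.43182 − 1 = 1.432.

1.432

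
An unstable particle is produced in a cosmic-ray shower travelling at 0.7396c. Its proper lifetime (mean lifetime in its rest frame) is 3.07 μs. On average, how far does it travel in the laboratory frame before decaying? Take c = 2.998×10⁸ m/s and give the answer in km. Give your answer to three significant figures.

1.01 km

Lorentz factor: γ = (1 − 0.54700816)^(−1/2) = 1.4858.
Lab-frame lifetime: Δt = γτ = 1.4858 × 3.07 μs = 4.5614 μs.
Distance: d = vΔt = 0.7396 × 2.998×10⁸ m/s × 4.5614×10^-6 s = 1010 m = 1.01 km.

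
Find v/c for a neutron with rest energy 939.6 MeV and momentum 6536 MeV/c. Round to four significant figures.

βγ = pc/(mc²) = 6536/939.6 = 6.9562.
Since γ² = 1 + (βγ)² = 49.3887, γ = √49.3887 = 7.02771, and β = (βγ)/γ = 6.9562/7.02771 = 0.9898.

0.9898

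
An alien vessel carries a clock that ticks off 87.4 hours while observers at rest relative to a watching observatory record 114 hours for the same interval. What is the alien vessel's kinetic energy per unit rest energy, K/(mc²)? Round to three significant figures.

From Δt = γΔτ: γ = 114/87.4 = 1.30435.
Since K = (γ−1)mc², K/(mc²) = 1.30435 − 1 = 0.304.

0.304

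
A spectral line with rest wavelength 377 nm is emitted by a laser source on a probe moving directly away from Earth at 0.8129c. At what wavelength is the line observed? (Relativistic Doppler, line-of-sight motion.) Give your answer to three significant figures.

Relativistic Doppler for wavelength: λ_obs = λ_src · √((1+β)/(1−β)).
With β = 0.8129: factor = √(1.8129/0.1871) = 3.1128.
λ_obs = 377 × 3.1128 = 1170 nm.

1170 nm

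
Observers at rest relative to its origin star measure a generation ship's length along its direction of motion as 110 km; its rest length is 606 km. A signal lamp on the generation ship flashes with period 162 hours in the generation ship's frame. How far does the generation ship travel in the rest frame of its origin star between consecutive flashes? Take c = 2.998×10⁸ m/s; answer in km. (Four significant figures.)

Length contraction gives γ = L₀/L = 606/110 = 5.50909.
β = √(1 − 1/γ²) = 0.98339. Lab-frame period = γτ = 5.50909×162 hours = 892.47 hours. Distance = βc × γτ = 0.98339 × 2.998×10⁸ m/s × 3212892 s = 9.4723×10^14 m = 9.472×10^11 km.

9.472×10^11 km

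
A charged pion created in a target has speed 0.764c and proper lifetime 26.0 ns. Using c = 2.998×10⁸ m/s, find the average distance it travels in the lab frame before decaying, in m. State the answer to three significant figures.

γ = 1/√(1 − β²) = 1/√(1 − 0.583696) = 1/√0.416304 = 1/0.645216 = 1.5499.
Lab-frame lifetime: Δt = γτ = 1.5499 × 26.0 ns = 40.297 ns.
Distance: d = vΔt = 0.764 × 2.998×10⁸ m/s × 4.0297×10^-8 s = 9.23 m.

9.23 m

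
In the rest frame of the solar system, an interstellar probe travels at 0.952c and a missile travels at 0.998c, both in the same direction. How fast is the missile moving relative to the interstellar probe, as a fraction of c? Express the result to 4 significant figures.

0.9218c

Transform to the interstellar probe's frame: u' = (u − v)/(1 − uv/c²).
u' = (0.998 − 0.952)/(1 − 0.998×0.952) = 0.046/0.049904 = 0.92177.
Speed in the interstellar probe's frame: 0.9218c (in the same direction).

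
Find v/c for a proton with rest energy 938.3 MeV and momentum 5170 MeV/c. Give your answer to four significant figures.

pc/(mc²) = 5170/938.3 = 5.51 = βγ = β/√(1−β²).
So β² = x²/(1 + x²) with x = 5.51: x² = 30.3601, β² = 30.3601/31.3601 = 0.968112, β = 0.9839.

0.9839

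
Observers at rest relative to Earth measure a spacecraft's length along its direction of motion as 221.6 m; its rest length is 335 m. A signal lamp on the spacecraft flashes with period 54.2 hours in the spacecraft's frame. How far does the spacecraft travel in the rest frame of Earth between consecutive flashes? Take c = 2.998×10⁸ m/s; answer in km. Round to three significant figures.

From L = L₀/γ: γ = 335/221.6 = 1.51173.
β = √(1 − 1/γ²) = 0.74995. Lab-frame period = γτ = 1.51173×54.2 hours = 81.936 hours. Distance = βc × γτ = 0.74995 × 2.998×10⁸ m/s × 294969.6 s = 6.6319×10^13 m = 6.63×10^10 km.

6.63×10^10 km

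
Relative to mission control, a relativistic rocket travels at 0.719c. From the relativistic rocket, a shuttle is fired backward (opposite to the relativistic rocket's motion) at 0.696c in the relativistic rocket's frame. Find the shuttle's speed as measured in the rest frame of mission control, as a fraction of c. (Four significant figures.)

0.04604c

In units of c, u = (u' + v)/(1 + u'v) with u' = −0.696 and v = 0.719.
Numerator: −0.696 + 0.719 = 0.023. Denominator: 1 + (−0.696)(0.719) = 0.499576.
u = 0.023/0.499576 = 0.046039, so the speed is 0.04604c.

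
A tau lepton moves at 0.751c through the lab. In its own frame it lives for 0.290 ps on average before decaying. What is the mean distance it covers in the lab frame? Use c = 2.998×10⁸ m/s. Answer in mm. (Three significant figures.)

0.0989 mm

Lorentz factor: γ = (1 − 0.564001)^(−1/2) = 1.5145.
Lab-frame lifetime: Δt = γτ = 1.5145 × 0.290 ps = 0.4392 ps.
Distance: d = vΔt = 0.751 × 2.998×10⁸ m/s × 4.3920×10^-13 s = 9.89×10^-5 m = 0.0989 mm.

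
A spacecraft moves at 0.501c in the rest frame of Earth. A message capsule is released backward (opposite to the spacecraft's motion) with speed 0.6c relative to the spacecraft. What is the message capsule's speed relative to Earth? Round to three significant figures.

In units of c, u = (u' + v)/(1 + u'v) with u' = −0.6 and v = 0.501.
Numerator: −0.6 + 0.501 = −0.099. Denominator: 1 + (−0.6)(0.501) = 0.6994.
u = −0.099/0.6994 = −0.14155, so the speed is 0.142c.

0.142c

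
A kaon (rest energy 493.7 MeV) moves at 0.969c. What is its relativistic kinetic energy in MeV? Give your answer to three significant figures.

1500 MeV

Lorentz factor: γ = (1 − 0.938961)^(−1/2) = 4.0476.
Kinetic energy: K = (γ − 1)mc² = (4.0476 − 1) × 493.7 MeV = 3.0476 × 493.7 = 1500 MeV.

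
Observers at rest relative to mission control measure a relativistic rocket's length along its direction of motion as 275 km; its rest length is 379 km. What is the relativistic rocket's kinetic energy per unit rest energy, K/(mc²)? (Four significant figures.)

From L = L₀/γ: γ = 379/275 = 1.37818.
Since K = (γ−1)mc², K/(mc²) = 1.37818 − 1 = 0.3782.

0.3782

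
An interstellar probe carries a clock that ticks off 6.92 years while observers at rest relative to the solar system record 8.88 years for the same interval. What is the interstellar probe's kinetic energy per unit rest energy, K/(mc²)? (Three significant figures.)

0.283

From Δt = γΔτ: γ = 8.88/6.92 = 1.28324.
Since K = (γ−1)mc², K/(mc²) = 1.28324 − 1 = 0.283.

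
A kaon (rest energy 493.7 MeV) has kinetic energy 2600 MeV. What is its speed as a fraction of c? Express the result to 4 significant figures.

K = (γ−1)mc², so γ = 1 + 2600/493.7 = 6.2664.
Then v/c = √(1 − γ⁻²) = √(1 − 0.0254662) = √0.9745338 = 0.9872.

0.9872c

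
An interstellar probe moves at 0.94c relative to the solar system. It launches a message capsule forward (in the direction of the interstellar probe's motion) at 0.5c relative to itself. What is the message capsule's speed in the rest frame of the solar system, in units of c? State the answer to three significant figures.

Relativistic velocity addition: u = (u' + v)/(1 + u'v/c²), with u' = 0.5c and v = 0.94c.
Numerator: 0.5 + 0.94 = 1.44. Denominator: 1 + (0.5)(0.94) = 1.47.
u = 1.44/1.47 = 0.97959, so the speed is 0.980c.

0.980c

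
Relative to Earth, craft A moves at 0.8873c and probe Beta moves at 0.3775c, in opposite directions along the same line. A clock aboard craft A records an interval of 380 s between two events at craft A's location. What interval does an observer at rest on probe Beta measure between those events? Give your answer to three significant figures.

1190 s

Transform craft A's velocity into probe Beta's frame: (0.8873 + 0.3775)/(1 + 0.8873·0.3775) = 1.2648/1.33495575, so the relative speed is 0.94745c.
γ for this relative speed: γ = 1/√(1 − 0.897662) = 3.1259.
The clock on craft A records proper time, so probe Beta measures Δt = γΔτ = 3.1259 × 380 = 1190 s.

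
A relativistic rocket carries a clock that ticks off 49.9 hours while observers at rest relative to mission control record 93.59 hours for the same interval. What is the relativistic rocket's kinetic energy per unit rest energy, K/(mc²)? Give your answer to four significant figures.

The time-dilation ratio gives γ = 93.59/49.9 = 1.87555.
Since K = (γ−1)mc², K/(mc²) = 1.87555 − 1 = 0.8756.

0.8756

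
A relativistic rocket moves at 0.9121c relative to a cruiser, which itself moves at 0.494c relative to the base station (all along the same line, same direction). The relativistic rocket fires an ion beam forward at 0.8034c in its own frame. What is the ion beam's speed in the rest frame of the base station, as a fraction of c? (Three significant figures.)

Compose velocities in two stages. Stage 1 (into S'): u₁ = (0.8034+0.9121)/(1+0.8034×0.9121) = 0.99003.
Stage 2 (into S): u = (0.99003+0.494)/(1+0.99003×0.494) = 0.99661, so the speed is 0.997c.

0.997c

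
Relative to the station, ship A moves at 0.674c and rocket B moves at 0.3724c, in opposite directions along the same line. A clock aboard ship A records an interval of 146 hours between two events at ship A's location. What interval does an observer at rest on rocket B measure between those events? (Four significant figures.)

The velocity of ship A relative to rocket B is (0.674 + 0.3724)c / (1 + 0.674×0.3724) = 0.83645c; relative speed 0.83645c.
γ for this relative speed: γ = 1/√(1 − 0.699649) = 1.8247.
The clock on ship A records proper time, so rocket B measures Δt = γΔτ = 1.8247 × 146 = 266.4 hours.

266.4 hours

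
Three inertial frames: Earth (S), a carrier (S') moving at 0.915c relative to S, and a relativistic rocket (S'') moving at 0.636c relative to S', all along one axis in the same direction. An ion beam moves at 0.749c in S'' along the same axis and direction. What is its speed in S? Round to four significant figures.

0.9972c

Compose velocities in two stages. Stage 1 (into S'): u₁ = (0.749+0.636)/(1+0.749×0.636) = 0.93812.
Stage 2 (into S): u = (0.93812+0.915)/(1+0.93812×0.915) = 0.99717, so the speed is 0.9972c.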